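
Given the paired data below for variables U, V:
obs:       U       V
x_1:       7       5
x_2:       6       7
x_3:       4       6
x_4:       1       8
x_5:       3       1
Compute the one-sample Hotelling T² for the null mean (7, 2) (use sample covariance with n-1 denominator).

Step 1 — sample mean vector:
  mean(U) = (7 + 6 + 4 + 1 + 3) / 5 = 21/5 = 4.2
  mean(V) = (5 + 7 + 6 + 8 + 1) / 5 = 27/5 = 5.4
  x̄ = (4.2, 5.4),  deviation x̄ - mu_0 = (4.2, 5.4) - (7, 2) = (-2.8, 3.4).

Step 2 — sample covariance matrix, S[i,j] = (1/(n-1)) · Σ_k (x_{k,i} - mean_i) · (x_{k,j} - mean_j), divisor n-1 = 4:
  S[U,U] = ((2.8)·(2.8) + (1.8)·(1.8) + (-0.2)·(-0.2) + (-3.2)·(-3.2) + (-1.2)·(-1.2)) / 4 = 22.8/4 = 5.7
  S[U,V] = ((2.8)·(-0.4) + (1.8)·(1.6) + (-0.2)·(0.6) + (-3.2)·(2.6) + (-1.2)·(-4.4)) / 4 = -1.4/4 = -0.35
  S[V,V] = ((-0.4)·(-0.4) + (1.6)·(1.6) + (0.6)·(0.6) + (2.6)·(2.6) + (-4.4)·(-4.4)) / 4 = 29.2/4 = 7.3
  S = [[5.7, -0.35],
 [-0.35, 7.3]].

Step 3 — invert S. det(S) = 5.7·7.3 - (-0.35)² = 41.4875.
  S^{-1} = (1/det) · [[d, -b], [-b, a]] = [[0.176, 0.0084],
 [0.0084, 0.1374]].

Step 4 — quadratic form (x̄ - mu_0)^T · S^{-1} · (x̄ - mu_0):
  S^{-1} · (x̄ - mu_0) = (-0.464, 0.4435),
  (x̄ - mu_0)^T · [...] = (-2.8)·(-0.464) + (3.4)·(0.4435) = 2.8071.

Step 5 — scale by n: T² = 5 · 2.8071 = 14.0356.

T² ≈ 14.0356


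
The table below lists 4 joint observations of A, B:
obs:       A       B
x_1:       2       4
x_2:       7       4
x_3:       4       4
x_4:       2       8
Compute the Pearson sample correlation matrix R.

Step 1 — column means:
  mean(A) = (2 + 7 + 4 + 2) / 4 = 15/4 = 3.75
  mean(B) = (4 + 4 + 4 + 8) / 4 = 20/4 = 5

Step 2 — sample variances and covariances s[i,j] = (1/(n-1)) · Σ_k (x_{k,i} - mean_i) · (x_{k,j} - mean_j), with n-1 = 3:
  s[A,A] = ((-1.75)·(-1.75) + (3.25)·(3.25) + (0.25)·(0.25) + (-1.75)·(-1.75)) / 3 = 16.75/3 = 5.5833
  s[A,B] = ((-1.75)·(-1) + (3.25)·(-1) + (0.25)·(-1) + (-1.75)·(3)) / 3 = -7/3 = -2.3333
  s[B,B] = ((-1)·(-1) + (-1)·(-1) + (-1)·(-1) + (3)·(3)) / 3 = 12/3 = 4
  Sample standard deviations s_i = √(s[i,i]):
  s(A) = √(5.5833) = 2.3629
  s(B) = √(4) = 2

Step 3 — r_{ij} = s_{ij} / (s_i · s_j):
  r[A,A] = 1 (diagonal).
  r[A,B] = -2.3333 / (2.3629 · 2) = -2.3333 / 4.7258 = -0.4937
  r[B,B] = 1 (diagonal).

R is symmetric with unit diagonal. Assembling:

R = [[1, -0.4937],
 [-0.4937, 1]]


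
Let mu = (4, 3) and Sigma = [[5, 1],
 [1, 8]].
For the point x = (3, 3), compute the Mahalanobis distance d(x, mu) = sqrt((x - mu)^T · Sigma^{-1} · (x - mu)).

Step 1 — centre the observation: (x - mu) = (-1, 0).

Step 2 — invert Sigma. det(Sigma) = 5·8 - (1)² = 39.
  Sigma^{-1} = (1/det) · [[d, -b], [-b, a]] = [[0.2051, -0.0256],
 [-0.0256, 0.1282]].

Step 3 — form the quadratic (x - mu)^T · Sigma^{-1} · (x - mu):
  Sigma^{-1} · (x - mu) = (-0.2051, 0.0256).
  (x - mu)^T · [Sigma^{-1} · (x - mu)] = (-1)·(-0.2051) + (0)·(0.0256) = 0.2051.

Step 4 — take square root: d = √(0.2051) ≈ 0.4529.

d(x, mu) = √(0.2051) ≈ 0.4529


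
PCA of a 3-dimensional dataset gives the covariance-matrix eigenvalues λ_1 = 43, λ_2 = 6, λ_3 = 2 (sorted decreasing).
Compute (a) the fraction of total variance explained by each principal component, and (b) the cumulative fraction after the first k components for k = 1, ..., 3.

Step 1 — total variance = trace(Sigma) = Σ λ_i = 43 + 6 + 2 = 51.

Step 2 — fraction explained by component i = λ_i / Σ λ:
  PC1: 43/51 = 0.8431
  PC2: 6/51 = 0.1176
  PC3: 2/51 = 0.0392

Step 3 — cumulative fraction after k components = (λ_1 + ... + λ_k) / Σ λ:
  k = 1: 43/51 = 0.8431
  k = 2: (43 + 6)/51 = 49/51 = 0.9608
  k = 3: (43 + 6 + 2)/51 = 51/51 = 1

Summary (fraction, with percent):

explained: PC1 0.8431 (84.31%), PC2 0.1176 (11.76%), PC3 0.0392 (3.92%);  cumulative: 0.8431, 0.9608, 1


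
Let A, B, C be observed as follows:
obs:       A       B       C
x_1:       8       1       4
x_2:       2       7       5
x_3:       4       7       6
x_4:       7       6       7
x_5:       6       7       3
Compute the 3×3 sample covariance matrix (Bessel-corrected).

Step 1 — column means:
  mean(A) = (8 + 2 + 4 + 7 + 6) / 5 = 27/5 = 5.4
  mean(B) = (1 + 7 + 7 + 6 + 7) / 5 = 28/5 = 5.6
  mean(C) = (4 + 5 + 6 + 7 + 3) / 5 = 25/5 = 5

Step 2 — sample covariance S[i,j] = (1/(n-1)) · Σ_k (x_{k,i} - mean_i) · (x_{k,j} - mean_j), with n-1 = 4.
  S[A,A] = ((2.6)·(2.6) + (-3.4)·(-3.4) + (-1.4)·(-1.4) + (1.6)·(1.6) + (0.6)·(0.6)) / 4 = 23.2/4 = 5.8
  S[A,B] = ((2.6)·(-4.6) + (-3.4)·(1.4) + (-1.4)·(1.4) + (1.6)·(0.4) + (0.6)·(1.4)) / 4 = -17.2/4 = -4.3
  S[A,C] = ((2.6)·(-1) + (-3.4)·(0) + (-1.4)·(1) + (1.6)·(2) + (0.6)·(-2)) / 4 = -2/4 = -0.5
  S[B,B] = ((-4.6)·(-4.6) + (1.4)·(1.4) + (1.4)·(1.4) + (0.4)·(0.4) + (1.4)·(1.4)) / 4 = 27.2/4 = 6.8
  S[B,C] = ((-4.6)·(-1) + (1.4)·(0) + (1.4)·(1) + (0.4)·(2) + (1.4)·(-2)) / 4 = 4/4 = 1
  S[C,C] = ((-1)·(-1) + (0)·(0) + (1)·(1) + (2)·(2) + (-2)·(-2)) / 4 = 10/4 = 2.5

S is symmetric (S[j,i] = S[i,j]). Assembling:

S = [[5.8, -4.3, -0.5],
 [-4.3, 6.8, 1],
 [-0.5, 1, 2.5]]


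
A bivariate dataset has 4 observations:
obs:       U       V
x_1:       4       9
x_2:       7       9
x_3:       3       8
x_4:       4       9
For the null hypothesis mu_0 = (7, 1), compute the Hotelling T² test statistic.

Step 1 — sample mean vector:
  mean(U) = (4 + 7 + 3 + 4) / 4 = 18/4 = 4.5
  mean(V) = (9 + 9 + 8 + 9) / 4 = 35/4 = 8.75
  x̄ = (4.5, 8.75),  deviation x̄ - mu_0 = (4.5, 8.75) - (7, 1) = (-2.5, 7.75).

Step 2 — sample covariance matrix, S[i,j] = (1/(n-1)) · Σ_k (x_{k,i} - mean_i) · (x_{k,j} - mean_j), divisor n-1 = 3:
  S[U,U] = ((-0.5)·(-0.5) + (2.5)·(2.5) + (-1.5)·(-1.5) + (-0.5)·(-0.5)) / 3 = 9/3 = 3
  S[U,V] = ((-0.5)·(0.25) + (2.5)·(0.25) + (-1.5)·(-0.75) + (-0.5)·(0.25)) / 3 = 1.5/3 = 0.5
  S[V,V] = ((0.25)·(0.25) + (0.25)·(0.25) + (-0.75)·(-0.75) + (0.25)·(0.25)) / 3 = 0.75/3 = 0.25
  S = [[3, 0.5],
 [0.5, 0.25]].

Step 3 — invert S. det(S) = 3·0.25 - (0.5)² = 0.5.
  S^{-1} = (1/det) · [[d, -b], [-b, a]] = [[0.5, -1],
 [-1, 6]].

Step 4 — quadratic form (x̄ - mu_0)^T · S^{-1} · (x̄ - mu_0):
  S^{-1} · (x̄ - mu_0) = (-9, 49),
  (x̄ - mu_0)^T · [...] = (-2.5)·(-9) + (7.75)·(49) = 402.25.

Step 5 — scale by n: T² = 4 · 402.25 = 1609.

T² ≈ 1609


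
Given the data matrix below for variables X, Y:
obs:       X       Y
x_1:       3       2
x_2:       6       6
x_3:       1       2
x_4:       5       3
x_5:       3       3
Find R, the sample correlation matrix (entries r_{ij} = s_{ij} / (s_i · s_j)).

Step 1 — column means:
  mean(X) = (3 + 6 + 1 + 5 + 3) / 5 = 18/5 = 3.6
  mean(Y) = (2 + 6 + 2 + 3 + 3) / 5 = 16/5 = 3.2

Step 2 — sample variances and covariances s[i,j] = (1/(n-1)) · Σ_k (x_{k,i} - mean_i) · (x_{k,j} - mean_j), with n-1 = 4:
  s[X,X] = ((-0.6)·(-0.6) + (2.4)·(2.4) + (-2.6)·(-2.6) + (1.4)·(1.4) + (-0.6)·(-0.6)) / 4 = 15.2/4 = 3.8
  s[X,Y] = ((-0.6)·(-1.2) + (2.4)·(2.8) + (-2.6)·(-1.2) + (1.4)·(-0.2) + (-0.6)·(-0.2)) / 4 = 10.4/4 = 2.6
  s[Y,Y] = ((-1.2)·(-1.2) + (2.8)·(2.8) + (-1.2)·(-1.2) + (-0.2)·(-0.2) + (-0.2)·(-0.2)) / 4 = 10.8/4 = 2.7
  Sample standard deviations s_i = √(s[i,i]):
  s(X) = √(3.8) = 1.9494
  s(Y) = √(2.7) = 1.6432

Step 3 — r_{ij} = s_{ij} / (s_i · s_j):
  r[X,X] = 1 (diagonal).
  r[X,Y] = 2.6 / (1.9494 · 1.6432) = 2.6 / 3.2031 = 0.8117
  r[Y,Y] = 1 (diagonal).

R is symmetric with unit diagonal. Assembling:

R = [[1, 0.8117],
 [0.8117, 1]]


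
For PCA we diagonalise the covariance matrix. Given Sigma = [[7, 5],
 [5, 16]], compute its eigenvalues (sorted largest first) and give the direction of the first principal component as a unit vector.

Step 1 — characteristic polynomial of 2×2 Sigma:
  det(Sigma - λI) = λ² - trace · λ + det = 0.
  trace = 7 + 16 = 23, det = 7·16 - (5)² = 87.
Step 2 — discriminant:
  Δ = trace² - 4·det = 529 - 348 = 181.
Step 3 — eigenvalues:
  λ = (trace ± √Δ)/2 = (23 ± 13.4536)/2,
  λ_1 = 18.2268,  λ_2 = 4.7732.

Step 4 — unit eigenvector for λ_1: solve (Sigma - λ_1 I)v = 0. First row:
  (7 - 18.2268)·v_x + (5)·v_y = 0, i.e. (-11.2268)·v_x + (5)·v_y = 0,
  so v ∝ (b, λ_1 - a) = (5, 11.2268) = u.
  ||u|| = √((5)² + (11.2268)²) = √(151.0413) ≈ 12.2899,
  v_1 = u/||u|| ≈ (0.4068, 0.9135) (||v_1|| = 1).

λ_1 = 18.2268,  λ_2 = 4.7732;  v_1 ≈ (0.4068, 0.9135)


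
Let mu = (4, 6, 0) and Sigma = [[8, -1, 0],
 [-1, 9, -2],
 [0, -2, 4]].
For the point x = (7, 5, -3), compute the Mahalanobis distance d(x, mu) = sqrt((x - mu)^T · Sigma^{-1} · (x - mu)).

Step 1 — centre the observation: (x - mu) = (3, -1, -3).

Step 2 — invert Sigma (cofactor / det for 3×3, or solve directly):
  Sigma^{-1} = [[0.127, 0.0159, 0.0079],
 [0.0159, 0.127, 0.0635],
 [0.0079, 0.0635, 0.2817]].

Step 3 — form the quadratic (x - mu)^T · Sigma^{-1} · (x - mu):
  Sigma^{-1} · (x - mu) = (0.3413, -0.2698, -0.8849).
  (x - mu)^T · [Sigma^{-1} · (x - mu)] = (3)·(0.3413) + (-1)·(-0.2698) + (-3)·(-0.8849) = 3.9484.

Step 4 — take square root: d = √(3.9484) ≈ 1.9871.

d(x, mu) = √(3.9484) ≈ 1.9871


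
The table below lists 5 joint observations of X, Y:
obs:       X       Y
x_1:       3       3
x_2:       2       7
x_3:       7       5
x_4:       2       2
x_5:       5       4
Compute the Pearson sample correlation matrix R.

Step 1 — column means:
  mean(X) = (3 + 2 + 7 + 2 + 5) / 5 = 19/5 = 3.8
  mean(Y) = (3 + 7 + 5 + 2 + 4) / 5 = 21/5 = 4.2

Step 2 — sample variances and covariances s[i,j] = (1/(n-1)) · Σ_k (x_{k,i} - mean_i) · (x_{k,j} - mean_j), with n-1 = 4:
  s[X,X] = ((-0.8)·(-0.8) + (-1.8)·(-1.8) + (3.2)·(3.2) + (-1.8)·(-1.8) + (1.2)·(1.2)) / 4 = 18.8/4 = 4.7
  s[X,Y] = ((-0.8)·(-1.2) + (-1.8)·(2.8) + (3.2)·(0.8) + (-1.8)·(-2.2) + (1.2)·(-0.2)) / 4 = 2.2/4 = 0.55
  s[Y,Y] = ((-1.2)·(-1.2) + (2.8)·(2.8) + (0.8)·(0.8) + (-2.2)·(-2.2) + (-0.2)·(-0.2)) / 4 = 14.8/4 = 3.7
  Sample standard deviations s_i = √(s[i,i]):
  s(X) = √(4.7) = 2.1679
  s(Y) = √(3.7) = 1.9235

Step 3 — r_{ij} = s_{ij} / (s_i · s_j):
  r[X,X] = 1 (diagonal).
  r[X,Y] = 0.55 / (2.1679 · 1.9235) = 0.55 / 4.1701 = 0.1319
  r[Y,Y] = 1 (diagonal).

R is symmetric with unit diagonal. Assembling:

R = [[1, 0.1319],
 [0.1319, 1]]


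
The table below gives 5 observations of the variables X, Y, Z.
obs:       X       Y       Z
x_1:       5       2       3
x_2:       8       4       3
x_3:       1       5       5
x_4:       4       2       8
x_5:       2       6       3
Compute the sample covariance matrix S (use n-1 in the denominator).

Step 1 — column means:
  mean(X) = (5 + 8 + 1 + 4 + 2) / 5 = 20/5 = 4
  mean(Y) = (2 + 4 + 5 + 2 + 6) / 5 = 19/5 = 3.8
  mean(Z) = (3 + 3 + 5 + 8 + 3) / 5 = 22/5 = 4.4

Step 2 — sample covariance S[i,j] = (1/(n-1)) · Σ_k (x_{k,i} - mean_i) · (x_{k,j} - mean_j), with n-1 = 4.
  S[X,X] = ((1)·(1) + (4)·(4) + (-3)·(-3) + (0)·(0) + (-2)·(-2)) / 4 = 30/4 = 7.5
  S[X,Y] = ((1)·(-1.8) + (4)·(0.2) + (-3)·(1.2) + (0)·(-1.8) + (-2)·(2.2)) / 4 = -9/4 = -2.25
  S[X,Z] = ((1)·(-1.4) + (4)·(-1.4) + (-3)·(0.6) + (0)·(3.6) + (-2)·(-1.4)) / 4 = -6/4 = -1.5
  S[Y,Y] = ((-1.8)·(-1.8) + (0.2)·(0.2) + (1.2)·(1.2) + (-1.8)·(-1.8) + (2.2)·(2.2)) / 4 = 12.8/4 = 3.2
  S[Y,Z] = ((-1.8)·(-1.4) + (0.2)·(-1.4) + (1.2)·(0.6) + (-1.8)·(3.6) + (2.2)·(-1.4)) / 4 = -6.6/4 = -1.65
  S[Z,Z] = ((-1.4)·(-1.4) + (-1.4)·(-1.4) + (0.6)·(0.6) + (3.6)·(3.6) + (-1.4)·(-1.4)) / 4 = 19.2/4 = 4.8

S is symmetric (S[j,i] = S[i,j]). Assembling:

S = [[7.5, -2.25, -1.5],
 [-2.25, 3.2, -1.65],
 [-1.5, -1.65, 4.8]]


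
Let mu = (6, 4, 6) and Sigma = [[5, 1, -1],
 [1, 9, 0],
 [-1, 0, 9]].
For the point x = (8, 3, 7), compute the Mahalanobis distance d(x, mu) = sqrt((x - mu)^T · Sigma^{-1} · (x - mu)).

Step 1 — centre the observation: (x - mu) = (2, -1, 1).

Step 2 — invert Sigma (cofactor / det for 3×3, or solve directly):
  Sigma^{-1} = [[0.2093, -0.0233, 0.0233],
 [-0.0233, 0.1137, -0.0026],
 [0.0233, -0.0026, 0.1137]].

Step 3 — form the quadratic (x - mu)^T · Sigma^{-1} · (x - mu):
  Sigma^{-1} · (x - mu) = (0.4651, -0.1628, 0.1628).
  (x - mu)^T · [Sigma^{-1} · (x - mu)] = (2)·(0.4651) + (-1)·(-0.1628) + (1)·(0.1628) = 1.2558.

Step 4 — take square root: d = √(1.2558) ≈ 1.1206.

d(x, mu) = √(1.2558) ≈ 1.1206


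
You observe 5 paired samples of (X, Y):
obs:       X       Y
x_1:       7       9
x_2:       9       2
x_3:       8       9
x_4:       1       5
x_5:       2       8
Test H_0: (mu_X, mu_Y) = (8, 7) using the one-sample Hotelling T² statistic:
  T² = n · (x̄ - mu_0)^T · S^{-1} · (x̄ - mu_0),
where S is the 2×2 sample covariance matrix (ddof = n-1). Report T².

Step 1 — sample mean vector:
  mean(X) = (7 + 9 + 8 + 1 + 2) / 5 = 27/5 = 5.4
  mean(Y) = (9 + 2 + 9 + 5 + 8) / 5 = 33/5 = 6.6
  x̄ = (5.4, 6.6),  deviation x̄ - mu_0 = (5.4, 6.6) - (8, 7) = (-2.6, -0.4).

Step 2 — sample covariance matrix, S[i,j] = (1/(n-1)) · Σ_k (x_{k,i} - mean_i) · (x_{k,j} - mean_j), divisor n-1 = 4:
  S[X,X] = ((1.6)·(1.6) + (3.6)·(3.6) + (2.6)·(2.6) + (-4.4)·(-4.4) + (-3.4)·(-3.4)) / 4 = 53.2/4 = 13.3
  S[X,Y] = ((1.6)·(2.4) + (3.6)·(-4.6) + (2.6)·(2.4) + (-4.4)·(-1.6) + (-3.4)·(1.4)) / 4 = -4.2/4 = -1.05
  S[Y,Y] = ((2.4)·(2.4) + (-4.6)·(-4.6) + (2.4)·(2.4) + (-1.6)·(-1.6) + (1.4)·(1.4)) / 4 = 37.2/4 = 9.3
  S = [[13.3, -1.05],
 [-1.05, 9.3]].

Step 3 — invert S. det(S) = 13.3·9.3 - (-1.05)² = 122.5875.
  S^{-1} = (1/det) · [[d, -b], [-b, a]] = [[0.0759, 0.0086],
 [0.0086, 0.1085]].

Step 4 — quadratic form (x̄ - mu_0)^T · S^{-1} · (x̄ - mu_0):
  S^{-1} · (x̄ - mu_0) = (-0.2007, -0.0657),
  (x̄ - mu_0)^T · [...] = (-2.6)·(-0.2007) + (-0.4)·(-0.0657) = 0.548.

Step 5 — scale by n: T² = 5 · 0.548 = 2.7401.

T² ≈ 2.7401


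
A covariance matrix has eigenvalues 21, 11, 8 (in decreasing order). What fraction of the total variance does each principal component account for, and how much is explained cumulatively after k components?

Step 1 — total variance = trace(Sigma) = Σ λ_i = 21 + 11 + 8 = 40.

Step 2 — fraction explained by component i = λ_i / Σ λ:
  PC1: 21/40 = 0.525
  PC2: 11/40 = 0.275
  PC3: 8/40 = 0.2

Step 3 — cumulative fraction after k components = (λ_1 + ... + λ_k) / Σ λ:
  k = 1: 21/40 = 0.525
  k = 2: (21 + 11)/40 = 32/40 = 0.8
  k = 3: (21 + 11 + 8)/40 = 40/40 = 1

Summary (fraction, with percent):

explained: PC1 0.525 (52.5%), PC2 0.275 (27.5%), PC3 0.2 (20%);  cumulative: 0.525, 0.8, 1


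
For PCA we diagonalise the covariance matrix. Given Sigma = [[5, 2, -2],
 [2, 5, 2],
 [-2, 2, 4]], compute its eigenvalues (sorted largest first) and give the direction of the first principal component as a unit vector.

Step 1 — characteristic polynomial p(λ) = det(λI - Sigma) = λ³ - tr·λ² + c_1·λ - det, where tr = trace, c_1 = sum of the principal 2×2 minors, det = det(Sigma):
  tr = 5 + 5 + 4 = 14,
  c_1 = (5·5 - (2)²) + (5·4 - (-2)²) + (5·4 - (2)²) = 21 + 16 + 16 = 53,
  det = 5·(5·4 - (2)²) - (2)·((2)·4 - (2)·(-2)) + (-2)·((2)·(2) - 5·(-2)) = 5·(16) - (2)·(12) + (-2)·(14) = 28.
  So p(λ) = λ³ - 14λ² + 53λ - 28.
Step 2 — look for an integer root (rational root theorem: any rational root is an integer divisor of 28). Testing λ = 7:
  p(7) = 343 - 686 + 371 - 28 = 0  ✓
  Dividing out (λ - 7): p(λ) = (λ - 7)(λ² - 7λ + 4).
Step 3 — remaining eigenvalues from the quadratic λ² - 7λ + 4 = 0:
  Δ = 7² - 4·4 = 49 - 16 = 33,  λ = (7 ± √33)/2 = (7 ± 5.7446)/2 ≈ 6.3723 or 0.6277.
  Sorted: λ_1 = 7,  λ_2 = 6.3723,  λ_3 = 0.6277  (check: sum = 14 = tr ✓).

Step 4 — unit eigenvector for λ_1 = 7: v spans the null space of (Sigma - λ_1 I), whose rows are
  r_1 = (-2, 2, -2),  r_2 = (2, -2, 2),  r_3 = (-2, 2, -3).
  v is orthogonal to every row, so take v ∝ r_1 × r_3 = ((2)·(-3) - (-2)·(2), (-2)·(-2) - (-2)·(-3), (-2)·(2) - (2)·(-2)) = (-2, -2, 0).
  Rescale (divide by 2; multiply by -1 so the first nonzero entry is positive): u = (1, 1, 0).
  ||u|| = √((1)² + (1)² + (0)²) = √(2) ≈ 1.4142,  v_1 = u/||u|| ≈ (0.7071, 0.7071, 0) (||v_1|| = 1).

λ_1 = 7,  λ_2 = 6.3723,  λ_3 = 0.6277;  v_1 ≈ (0.7071, 0.7071, 0)


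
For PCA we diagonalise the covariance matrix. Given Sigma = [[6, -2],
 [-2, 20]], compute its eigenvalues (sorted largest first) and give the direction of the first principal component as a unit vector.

Step 1 — characteristic polynomial of 2×2 Sigma:
  det(Sigma - λI) = λ² - trace · λ + det = 0.
  trace = 6 + 20 = 26, det = 6·20 - (-2)² = 116.
Step 2 — discriminant:
  Δ = trace² - 4·det = 676 - 464 = 212.
Step 3 — eigenvalues:
  λ = (trace ± √Δ)/2 = (26 ± 14.5602)/2,
  λ_1 = 20.2801,  λ_2 = 5.7199.

Step 4 — unit eigenvector for λ_1: solve (Sigma - λ_1 I)v = 0. First row:
  (6 - 20.2801)·v_x + (-2)·v_y = 0, i.e. (-14.2801)·v_x + (-2)·v_y = 0,
  so v ∝ (b, λ_1 - a) = (-2, 14.2801); multiply by -1 so the first entry is positive: u = (2, -14.2801).
  ||u|| = √((2)² + (-14.2801)²) = √(207.9215) ≈ 14.4195,
  v_1 = u/||u|| ≈ (0.1387, -0.9903) (||v_1|| = 1).

λ_1 = 20.2801,  λ_2 = 5.7199;  v_1 ≈ (0.1387, -0.9903)


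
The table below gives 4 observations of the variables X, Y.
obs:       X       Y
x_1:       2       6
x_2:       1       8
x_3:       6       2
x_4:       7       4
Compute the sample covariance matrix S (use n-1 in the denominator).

Step 1 — column means:
  mean(X) = (2 + 1 + 6 + 7) / 4 = 16/4 = 4
  mean(Y) = (6 + 8 + 2 + 4) / 4 = 20/4 = 5

Step 2 — sample covariance S[i,j] = (1/(n-1)) · Σ_k (x_{k,i} - mean_i) · (x_{k,j} - mean_j), with n-1 = 3.
  S[X,X] = ((-2)·(-2) + (-3)·(-3) + (2)·(2) + (3)·(3)) / 3 = 26/3 = 8.6667
  S[X,Y] = ((-2)·(1) + (-3)·(3) + (2)·(-3) + (3)·(-1)) / 3 = -20/3 = -6.6667
  S[Y,Y] = ((1)·(1) + (3)·(3) + (-3)·(-3) + (-1)·(-1)) / 3 = 20/3 = 6.6667

S is symmetric (S[j,i] = S[i,j]). Assembling:

S = [[8.6667, -6.6667],
 [-6.6667, 6.6667]]


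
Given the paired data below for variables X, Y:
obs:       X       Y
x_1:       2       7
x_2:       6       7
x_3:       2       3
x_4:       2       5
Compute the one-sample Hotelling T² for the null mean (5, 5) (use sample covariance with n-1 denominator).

Step 1 — sample mean vector:
  mean(X) = (2 + 6 + 2 + 2) / 4 = 12/4 = 3
  mean(Y) = (7 + 7 + 3 + 5) / 4 = 22/4 = 5.5
  x̄ = (3, 5.5),  deviation x̄ - mu_0 = (3, 5.5) - (5, 5) = (-2, 0.5).

Step 2 — sample covariance matrix, S[i,j] = (1/(n-1)) · Σ_k (x_{k,i} - mean_i) · (x_{k,j} - mean_j), divisor n-1 = 3:
  S[X,X] = ((-1)·(-1) + (3)·(3) + (-1)·(-1) + (-1)·(-1)) / 3 = 12/3 = 4
  S[X,Y] = ((-1)·(1.5) + (3)·(1.5) + (-1)·(-2.5) + (-1)·(-0.5)) / 3 = 6/3 = 2
  S[Y,Y] = ((1.5)·(1.5) + (1.5)·(1.5) + (-2.5)·(-2.5) + (-0.5)·(-0.5)) / 3 = 11/3 = 3.6667
  S = [[4, 2],
 [2, 3.6667]].

Step 3 — invert S. det(S) = 4·3.6667 - (2)² = 10.6667.
  S^{-1} = (1/det) · [[d, -b], [-b, a]] = [[0.3438, -0.1875],
 [-0.1875, 0.375]].

Step 4 — quadratic form (x̄ - mu_0)^T · S^{-1} · (x̄ - mu_0):
  S^{-1} · (x̄ - mu_0) = (-0.7812, 0.5625),
  (x̄ - mu_0)^T · [...] = (-2)·(-0.7812) + (0.5)·(0.5625) = 1.8438.

Step 5 — scale by n: T² = 4 · 1.8438 = 7.375.

T² ≈ 7.375


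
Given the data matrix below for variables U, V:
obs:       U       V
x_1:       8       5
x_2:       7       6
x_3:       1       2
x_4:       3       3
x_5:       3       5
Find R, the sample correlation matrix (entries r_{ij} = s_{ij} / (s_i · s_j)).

Step 1 — column means:
  mean(U) = (8 + 7 + 1 + 3 + 3) / 5 = 22/5 = 4.4
  mean(V) = (5 + 6 + 2 + 3 + 5) / 5 = 21/5 = 4.2

Step 2 — sample variances and covariances s[i,j] = (1/(n-1)) · Σ_k (x_{k,i} - mean_i) · (x_{k,j} - mean_j), with n-1 = 4:
  s[U,U] = ((3.6)·(3.6) + (2.6)·(2.6) + (-3.4)·(-3.4) + (-1.4)·(-1.4) + (-1.4)·(-1.4)) / 4 = 35.2/4 = 8.8
  s[U,V] = ((3.6)·(0.8) + (2.6)·(1.8) + (-3.4)·(-2.2) + (-1.4)·(-1.2) + (-1.4)·(0.8)) / 4 = 15.6/4 = 3.9
  s[V,V] = ((0.8)·(0.8) + (1.8)·(1.8) + (-2.2)·(-2.2) + (-1.2)·(-1.2) + (0.8)·(0.8)) / 4 = 10.8/4 = 2.7
  Sample standard deviations s_i = √(s[i,i]):
  s(U) = √(8.8) = 2.9665
  s(V) = √(2.7) = 1.6432

Step 3 — r_{ij} = s_{ij} / (s_i · s_j):
  r[U,U] = 1 (diagonal).
  r[U,V] = 3.9 / (2.9665 · 1.6432) = 3.9 / 4.8744 = 0.8001
  r[V,V] = 1 (diagonal).

R is symmetric with unit diagonal. Assembling:

R = [[1, 0.8001],
 [0.8001, 1]]


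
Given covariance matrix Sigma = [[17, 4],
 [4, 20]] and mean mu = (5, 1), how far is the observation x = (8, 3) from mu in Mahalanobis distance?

Step 1 — centre the observation: (x - mu) = (3, 2).

Step 2 — invert Sigma. det(Sigma) = 17·20 - (4)² = 324.
  Sigma^{-1} = (1/det) · [[d, -b], [-b, a]] = [[0.0617, -0.0123],
 [-0.0123, 0.0525]].

Step 3 — form the quadratic (x - mu)^T · Sigma^{-1} · (x - mu):
  Sigma^{-1} · (x - mu) = (0.1605, 0.0679).
  (x - mu)^T · [Sigma^{-1} · (x - mu)] = (3)·(0.1605) + (2)·(0.0679) = 0.6173.

Step 4 — take square root: d = √(0.6173) ≈ 0.7857.

d(x, mu) = √(0.6173) ≈ 0.7857


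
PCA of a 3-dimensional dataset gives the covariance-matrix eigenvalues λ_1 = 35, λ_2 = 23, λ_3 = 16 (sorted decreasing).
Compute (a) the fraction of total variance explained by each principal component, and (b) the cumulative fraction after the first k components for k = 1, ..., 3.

Step 1 — total variance = trace(Sigma) = Σ λ_i = 35 + 23 + 16 = 74.

Step 2 — fraction explained by component i = λ_i / Σ λ:
  PC1: 35/74 = 0.473
  PC2: 23/74 = 0.3108
  PC3: 16/74 = 0.2162

Step 3 — cumulative fraction after k components = (λ_1 + ... + λ_k) / Σ λ:
  k = 1: 35/74 = 0.473
  k = 2: (35 + 23)/74 = 58/74 = 0.7838
  k = 3: (35 + 23 + 16)/74 = 74/74 = 1

Summary (fraction, with percent):

explained: PC1 0.473 (47.3%), PC2 0.3108 (31.08%), PC3 0.2162 (21.62%);  cumulative: 0.473, 0.7838, 1


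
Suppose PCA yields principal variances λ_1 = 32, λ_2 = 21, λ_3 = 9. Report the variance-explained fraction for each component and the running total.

Step 1 — total variance = trace(Sigma) = Σ λ_i = 32 + 21 + 9 = 62.

Step 2 — fraction explained by component i = λ_i / Σ λ:
  PC1: 32/62 = 0.5161
  PC2: 21/62 = 0.3387
  PC3: 9/62 = 0.1452

Step 3 — cumulative fraction after k components = (λ_1 + ... + λ_k) / Σ λ:
  k = 1: 32/62 = 0.5161
  k = 2: (32 + 21)/62 = 53/62 = 0.8548
  k = 3: (32 + 21 + 9)/62 = 62/62 = 1

Summary (fraction, with percent):

explained: PC1 0.5161 (51.61%), PC2 0.3387 (33.87%), PC3 0.1452 (14.52%);  cumulative: 0.5161, 0.8548, 1


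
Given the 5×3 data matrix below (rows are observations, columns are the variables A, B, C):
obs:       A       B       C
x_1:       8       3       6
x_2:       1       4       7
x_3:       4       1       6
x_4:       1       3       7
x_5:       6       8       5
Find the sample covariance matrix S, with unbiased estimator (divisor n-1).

Step 1 — column means:
  mean(A) = (8 + 1 + 4 + 1 + 6) / 5 = 20/5 = 4
  mean(B) = (3 + 4 + 1 + 3 + 8) / 5 = 19/5 = 3.8
  mean(C) = (6 + 7 + 6 + 7 + 5) / 5 = 31/5 = 6.2

Step 2 — sample covariance S[i,j] = (1/(n-1)) · Σ_k (x_{k,i} - mean_i) · (x_{k,j} - mean_j), with n-1 = 4.
  S[A,A] = ((4)·(4) + (-3)·(-3) + (0)·(0) + (-3)·(-3) + (2)·(2)) / 4 = 38/4 = 9.5
  S[A,B] = ((4)·(-0.8) + (-3)·(0.2) + (0)·(-2.8) + (-3)·(-0.8) + (2)·(4.2)) / 4 = 7/4 = 1.75
  S[A,C] = ((4)·(-0.2) + (-3)·(0.8) + (0)·(-0.2) + (-3)·(0.8) + (2)·(-1.2)) / 4 = -8/4 = -2
  S[B,B] = ((-0.8)·(-0.8) + (0.2)·(0.2) + (-2.8)·(-2.8) + (-0.8)·(-0.8) + (4.2)·(4.2)) / 4 = 26.8/4 = 6.7
  S[B,C] = ((-0.8)·(-0.2) + (0.2)·(0.8) + (-2.8)·(-0.2) + (-0.8)·(0.8) + (4.2)·(-1.2)) / 4 = -4.8/4 = -1.2
  S[C,C] = ((-0.2)·(-0.2) + (0.8)·(0.8) + (-0.2)·(-0.2) + (0.8)·(0.8) + (-1.2)·(-1.2)) / 4 = 2.8/4 = 0.7

S is symmetric (S[j,i] = S[i,j]). Assembling:

S = [[9.5, 1.75, -2],
 [1.75, 6.7, -1.2],
 [-2, -1.2, 0.7]]


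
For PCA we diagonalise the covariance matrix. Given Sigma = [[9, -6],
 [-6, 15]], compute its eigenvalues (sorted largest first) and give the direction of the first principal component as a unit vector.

Step 1 — characteristic polynomial of 2×2 Sigma:
  det(Sigma - λI) = λ² - trace · λ + det = 0.
  trace = 9 + 15 = 24, det = 9·15 - (-6)² = 99.
Step 2 — discriminant:
  Δ = trace² - 4·det = 576 - 396 = 180.
Step 3 — eigenvalues:
  λ = (trace ± √Δ)/2 = (24 ± 13.4164)/2,
  λ_1 = 18.7082,  λ_2 = 5.2918.

Step 4 — unit eigenvector for λ_1: solve (Sigma - λ_1 I)v = 0. First row:
  (9 - 18.7082)·v_x + (-6)·v_y = 0, i.e. (-9.7082)·v_x + (-6)·v_y = 0,
  so v ∝ (b, λ_1 - a) = (-6, 9.7082); multiply by -1 so the first entry is positive: u = (6, -9.7082).
  ||u|| = √((6)² + (-9.7082)²) = √(130.2492) ≈ 11.4127,
  v_1 = u/||u|| ≈ (0.5257, -0.8507) (||v_1|| = 1).

λ_1 = 18.7082,  λ_2 = 5.2918;  v_1 ≈ (0.5257, -0.8507)


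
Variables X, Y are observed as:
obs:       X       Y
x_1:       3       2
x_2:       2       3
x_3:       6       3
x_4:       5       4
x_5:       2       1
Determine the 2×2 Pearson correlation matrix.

Step 1 — column means:
  mean(X) = (3 + 2 + 6 + 5 + 2) / 5 = 18/5 = 3.6
  mean(Y) = (2 + 3 + 3 + 4 + 1) / 5 = 13/5 = 2.6

Step 2 — sample variances and covariances s[i,j] = (1/(n-1)) · Σ_k (x_{k,i} - mean_i) · (x_{k,j} - mean_j), with n-1 = 4:
  s[X,X] = ((-0.6)·(-0.6) + (-1.6)·(-1.6) + (2.4)·(2.4) + (1.4)·(1.4) + (-1.6)·(-1.6)) / 4 = 13.2/4 = 3.3
  s[X,Y] = ((-0.6)·(-0.6) + (-1.6)·(0.4) + (2.4)·(0.4) + (1.4)·(1.4) + (-1.6)·(-1.6)) / 4 = 5.2/4 = 1.3
  s[Y,Y] = ((-0.6)·(-0.6) + (0.4)·(0.4) + (0.4)·(0.4) + (1.4)·(1.4) + (-1.6)·(-1.6)) / 4 = 5.2/4 = 1.3
  Sample standard deviations s_i = √(s[i,i]):
  s(X) = √(3.3) = 1.8166
  s(Y) = √(1.3) = 1.1402

Step 3 — r_{ij} = s_{ij} / (s_i · s_j):
  r[X,X] = 1 (diagonal).
  r[X,Y] = 1.3 / (1.8166 · 1.1402) = 1.3 / 2.0712 = 0.6276
  r[Y,Y] = 1 (diagonal).

R is symmetric with unit diagonal. Assembling:

R = [[1, 0.6276],
 [0.6276, 1]]


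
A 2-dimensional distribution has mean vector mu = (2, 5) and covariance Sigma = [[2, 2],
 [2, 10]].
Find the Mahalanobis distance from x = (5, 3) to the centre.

Step 1 — centre the observation: (x - mu) = (3, -2).

Step 2 — invert Sigma. det(Sigma) = 2·10 - (2)² = 16.
  Sigma^{-1} = (1/det) · [[d, -b], [-b, a]] = [[0.625, -0.125],
 [-0.125, 0.125]].

Step 3 — form the quadratic (x - mu)^T · Sigma^{-1} · (x - mu):
  Sigma^{-1} · (x - mu) = (2.125, -0.625).
  (x - mu)^T · [Sigma^{-1} · (x - mu)] = (3)·(2.125) + (-2)·(-0.625) = 7.625.

Step 4 — take square root: d = √(7.625) ≈ 2.7613.

d(x, mu) = √(7.625) ≈ 2.7613


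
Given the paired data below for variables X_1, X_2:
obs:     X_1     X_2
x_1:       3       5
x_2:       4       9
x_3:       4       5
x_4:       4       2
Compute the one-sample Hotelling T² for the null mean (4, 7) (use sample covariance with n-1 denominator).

Step 1 — sample mean vector:
  mean(X_1) = (3 + 4 + 4 + 4) / 4 = 15/4 = 3.75
  mean(X_2) = (5 + 9 + 5 + 2) / 4 = 21/4 = 5.25
  x̄ = (3.75, 5.25),  deviation x̄ - mu_0 = (3.75, 5.25) - (4, 7) = (-0.25, -1.75).

Step 2 — sample covariance matrix, S[i,j] = (1/(n-1)) · Σ_k (x_{k,i} - mean_i) · (x_{k,j} - mean_j), divisor n-1 = 3:
  S[X_1,X_1] = ((-0.75)·(-0.75) + (0.25)·(0.25) + (0.25)·(0.25) + (0.25)·(0.25)) / 3 = 0.75/3 = 0.25
  S[X_1,X_2] = ((-0.75)·(-0.25) + (0.25)·(3.75) + (0.25)·(-0.25) + (0.25)·(-3.25)) / 3 = 0.25/3 = 0.0833
  S[X_2,X_2] = ((-0.25)·(-0.25) + (3.75)·(3.75) + (-0.25)·(-0.25) + (-3.25)·(-3.25)) / 3 = 24.75/3 = 8.25
  S = [[0.25, 0.0833],
 [0.0833, 8.25]].

Step 3 — invert S. det(S) = 0.25·8.25 - (0.0833)² = 2.0556.
  S^{-1} = (1/det) · [[d, -b], [-b, a]] = [[4.0135, -0.0405],
 [-0.0405, 0.1216]].

Step 4 — quadratic form (x̄ - mu_0)^T · S^{-1} · (x̄ - mu_0):
  S^{-1} · (x̄ - mu_0) = (-0.9324, -0.2027),
  (x̄ - mu_0)^T · [...] = (-0.25)·(-0.9324) + (-1.75)·(-0.2027) = 0.5878.

Step 5 — scale by n: T² = 4 · 0.5878 = 2.3514.

T² ≈ 2.3514


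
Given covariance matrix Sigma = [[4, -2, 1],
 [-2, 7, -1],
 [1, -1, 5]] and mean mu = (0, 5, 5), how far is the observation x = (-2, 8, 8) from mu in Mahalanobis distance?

Step 1 — centre the observation: (x - mu) = (-2, 3, 3).

Step 2 — invert Sigma (cofactor / det for 3×3, or solve directly):
  Sigma^{-1} = [[0.3009, 0.0796, -0.0442],
 [0.0796, 0.1681, 0.0177],
 [-0.0442, 0.0177, 0.2124]].

Step 3 — form the quadratic (x - mu)^T · Sigma^{-1} · (x - mu):
  Sigma^{-1} · (x - mu) = (-0.4956, 0.3982, 0.7788).
  (x - mu)^T · [Sigma^{-1} · (x - mu)] = (-2)·(-0.4956) + (3)·(0.3982) + (3)·(0.7788) = 4.5221.

Step 4 — take square root: d = √(4.5221) ≈ 2.1265.

d(x, mu) = √(4.5221) ≈ 2.1265


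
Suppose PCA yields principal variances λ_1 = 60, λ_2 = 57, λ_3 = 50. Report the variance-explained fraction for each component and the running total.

Step 1 — total variance = trace(Sigma) = Σ λ_i = 60 + 57 + 50 = 167.

Step 2 — fraction explained by component i = λ_i / Σ λ:
  PC1: 60/167 = 0.3593
  PC2: 57/167 = 0.3413
  PC3: 50/167 = 0.2994

Step 3 — cumulative fraction after k components = (λ_1 + ... + λ_k) / Σ λ:
  k = 1: 60/167 = 0.3593
  k = 2: (60 + 57)/167 = 117/167 = 0.7006
  k = 3: (60 + 57 + 50)/167 = 167/167 = 1

Summary (fraction, with percent):

explained: PC1 0.3593 (35.93%), PC2 0.3413 (34.13%), PC3 0.2994 (29.94%);  cumulative: 0.3593, 0.7006, 1


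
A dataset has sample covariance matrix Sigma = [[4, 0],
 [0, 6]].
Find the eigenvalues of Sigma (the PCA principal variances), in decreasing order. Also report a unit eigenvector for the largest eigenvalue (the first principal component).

Step 1 — characteristic polynomial of 2×2 Sigma:
  det(Sigma - λI) = λ² - trace · λ + det = 0.
  trace = 4 + 6 = 10, det = 4·6 - (0)² = 24.
Step 2 — discriminant:
  Δ = trace² - 4·det = 100 - 96 = 4.
Step 3 — eigenvalues:
  λ = (trace ± √Δ)/2 = (10 ± 2)/2,
  λ_1 = 6,  λ_2 = 4.

Step 4 — unit eigenvector for λ_1: Sigma is diagonal, so its eigenvectors are the coordinate axes. λ_1 = 6 is the diagonal entry on the second coordinate axis, hence
  v_1 = (0, 1) (||v_1|| = 1).

λ_1 = 6,  λ_2 = 4;  v_1 ≈ (0, 1)


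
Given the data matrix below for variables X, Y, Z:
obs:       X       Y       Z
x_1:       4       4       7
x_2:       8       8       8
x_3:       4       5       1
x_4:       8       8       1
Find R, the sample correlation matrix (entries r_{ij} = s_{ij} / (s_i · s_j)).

Step 1 — column means:
  mean(X) = (4 + 8 + 4 + 8) / 4 = 24/4 = 6
  mean(Y) = (4 + 8 + 5 + 8) / 4 = 25/4 = 6.25
  mean(Z) = (7 + 8 + 1 + 1) / 4 = 17/4 = 4.25

Step 2 — sample variances and covariances s[i,j] = (1/(n-1)) · Σ_k (x_{k,i} - mean_i) · (x_{k,j} - mean_j), with n-1 = 3:
  s[X,X] = ((-2)·(-2) + (2)·(2) + (-2)·(-2) + (2)·(2)) / 3 = 16/3 = 5.3333
  s[X,Y] = ((-2)·(-2.25) + (2)·(1.75) + (-2)·(-1.25) + (2)·(1.75)) / 3 = 14/3 = 4.6667
  s[X,Z] = ((-2)·(2.75) + (2)·(3.75) + (-2)·(-3.25) + (2)·(-3.25)) / 3 = 2/3 = 0.6667
  s[Y,Y] = ((-2.25)·(-2.25) + (1.75)·(1.75) + (-1.25)·(-1.25) + (1.75)·(1.75)) / 3 = 12.75/3 = 4.25
  s[Y,Z] = ((-2.25)·(2.75) + (1.75)·(3.75) + (-1.25)·(-3.25) + (1.75)·(-3.25)) / 3 = -1.25/3 = -0.4167
  s[Z,Z] = ((2.75)·(2.75) + (3.75)·(3.75) + (-3.25)·(-3.25) + (-3.25)·(-3.25)) / 3 = 42.75/3 = 14.25
  Sample standard deviations s_i = √(s[i,i]):
  s(X) = √(5.3333) = 2.3094
  s(Y) = √(4.25) = 2.0616
  s(Z) = √(14.25) = 3.7749

Step 3 — r_{ij} = s_{ij} / (s_i · s_j):
  r[X,X] = 1 (diagonal).
  r[X,Y] = 4.6667 / (2.3094 · 2.0616) = 4.6667 / 4.761 = 0.9802
  r[X,Z] = 0.6667 / (2.3094 · 3.7749) = 0.6667 / 8.7178 = 0.0765
  r[Y,Y] = 1 (diagonal).
  r[Y,Z] = -0.4167 / (2.0616 · 3.7749) = -0.4167 / 7.7822 = -0.0535
  r[Z,Z] = 1 (diagonal).

R is symmetric with unit diagonal. Assembling:

R = [[1, 0.9802, 0.0765],
 [0.9802, 1, -0.0535],
 [0.0765, -0.0535, 1]]


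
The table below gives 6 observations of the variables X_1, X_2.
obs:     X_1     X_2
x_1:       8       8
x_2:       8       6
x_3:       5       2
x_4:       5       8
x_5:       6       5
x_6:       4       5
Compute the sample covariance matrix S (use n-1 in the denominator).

Step 1 — column means:
  mean(X_1) = (8 + 8 + 5 + 5 + 6 + 4) / 6 = 36/6 = 6
  mean(X_2) = (8 + 6 + 2 + 8 + 5 + 5) / 6 = 34/6 = 5.6667

Step 2 — sample covariance S[i,j] = (1/(n-1)) · Σ_k (x_{k,i} - mean_i) · (x_{k,j} - mean_j), with n-1 = 5.
  S[X_1,X_1] = ((2)·(2) + (2)·(2) + (-1)·(-1) + (-1)·(-1) + (0)·(0) + (-2)·(-2)) / 5 = 14/5 = 2.8
  S[X_1,X_2] = ((2)·(2.3333) + (2)·(0.3333) + (-1)·(-3.6667) + (-1)·(2.3333) + (0)·(-0.6667) + (-2)·(-0.6667)) / 5 = 8/5 = 1.6
  S[X_2,X_2] = ((2.3333)·(2.3333) + (0.3333)·(0.3333) + (-3.6667)·(-3.6667) + (2.3333)·(2.3333) + (-0.6667)·(-0.6667) + (-0.6667)·(-0.6667)) / 5 = 25.3333/5 = 5.0667

S is symmetric (S[j,i] = S[i,j]). Assembling:

S = [[2.8, 1.6],
 [1.6, 5.0667]]


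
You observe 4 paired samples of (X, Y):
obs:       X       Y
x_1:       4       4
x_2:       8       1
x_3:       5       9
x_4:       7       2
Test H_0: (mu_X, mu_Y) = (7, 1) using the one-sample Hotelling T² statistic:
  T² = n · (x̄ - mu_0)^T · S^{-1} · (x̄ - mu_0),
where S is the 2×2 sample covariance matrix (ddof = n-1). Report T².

Step 1 — sample mean vector:
  mean(X) = (4 + 8 + 5 + 7) / 4 = 24/4 = 6
  mean(Y) = (4 + 1 + 9 + 2) / 4 = 16/4 = 4
  x̄ = (6, 4),  deviation x̄ - mu_0 = (6, 4) - (7, 1) = (-1, 3).

Step 2 — sample covariance matrix, S[i,j] = (1/(n-1)) · Σ_k (x_{k,i} - mean_i) · (x_{k,j} - mean_j), divisor n-1 = 3:
  S[X,X] = ((-2)·(-2) + (2)·(2) + (-1)·(-1) + (1)·(1)) / 3 = 10/3 = 3.3333
  S[X,Y] = ((-2)·(0) + (2)·(-3) + (-1)·(5) + (1)·(-2)) / 3 = -13/3 = -4.3333
  S[Y,Y] = ((0)·(0) + (-3)·(-3) + (5)·(5) + (-2)·(-2)) / 3 = 38/3 = 12.6667
  S = [[3.3333, -4.3333],
 [-4.3333, 12.6667]].

Step 3 — invert S. det(S) = 3.3333·12.6667 - (-4.3333)² = 23.4444.
  S^{-1} = (1/det) · [[d, -b], [-b, a]] = [[0.5403, 0.1848],
 [0.1848, 0.1422]].

Step 4 — quadratic form (x̄ - mu_0)^T · S^{-1} · (x̄ - mu_0):
  S^{-1} · (x̄ - mu_0) = (0.0142, 0.2417),
  (x̄ - mu_0)^T · [...] = (-1)·(0.0142) + (3)·(0.2417) = 0.7109.

Step 5 — scale by n: T² = 4 · 0.7109 = 2.8436.

T² ≈ 2.8436


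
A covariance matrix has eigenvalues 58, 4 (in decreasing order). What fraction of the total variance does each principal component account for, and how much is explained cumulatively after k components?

Step 1 — total variance = trace(Sigma) = Σ λ_i = 58 + 4 = 62.

Step 2 — fraction explained by component i = λ_i / Σ λ:
  PC1: 58/62 = 0.9355
  PC2: 4/62 = 0.0645

Step 3 — cumulative fraction after k components = (λ_1 + ... + λ_k) / Σ λ:
  k = 1: 58/62 = 0.9355
  k = 2: (58 + 4)/62 = 62/62 = 1

Summary (fraction, with percent):

explained: PC1 0.9355 (93.55%), PC2 0.0645 (6.45%);  cumulative: 0.9355, 1


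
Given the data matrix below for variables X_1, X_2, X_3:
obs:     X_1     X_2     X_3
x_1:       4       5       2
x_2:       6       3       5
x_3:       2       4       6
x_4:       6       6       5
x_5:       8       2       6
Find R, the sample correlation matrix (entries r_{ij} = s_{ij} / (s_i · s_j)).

Step 1 — column means:
  mean(X_1) = (4 + 6 + 2 + 6 + 8) / 5 = 26/5 = 5.2
  mean(X_2) = (5 + 3 + 4 + 6 + 2) / 5 = 20/5 = 4
  mean(X_3) = (2 + 5 + 6 + 5 + 6) / 5 = 24/5 = 4.8

Step 2 — sample variances and covariances s[i,j] = (1/(n-1)) · Σ_k (x_{k,i} - mean_i) · (x_{k,j} - mean_j), with n-1 = 4:
  s[X_1,X_1] = ((-1.2)·(-1.2) + (0.8)·(0.8) + (-3.2)·(-3.2) + (0.8)·(0.8) + (2.8)·(2.8)) / 4 = 20.8/4 = 5.2
  s[X_1,X_2] = ((-1.2)·(1) + (0.8)·(-1) + (-3.2)·(0) + (0.8)·(2) + (2.8)·(-2)) / 4 = -6/4 = -1.5
  s[X_1,X_3] = ((-1.2)·(-2.8) + (0.8)·(0.2) + (-3.2)·(1.2) + (0.8)·(0.2) + (2.8)·(1.2)) / 4 = 3.2/4 = 0.8
  s[X_2,X_2] = ((1)·(1) + (-1)·(-1) + (0)·(0) + (2)·(2) + (-2)·(-2)) / 4 = 10/4 = 2.5
  s[X_2,X_3] = ((1)·(-2.8) + (-1)·(0.2) + (0)·(1.2) + (2)·(0.2) + (-2)·(1.2)) / 4 = -5/4 = -1.25
  s[X_3,X_3] = ((-2.8)·(-2.8) + (0.2)·(0.2) + (1.2)·(1.2) + (0.2)·(0.2) + (1.2)·(1.2)) / 4 = 10.8/4 = 2.7
  Sample standard deviations s_i = √(s[i,i]):
  s(X_1) = √(5.2) = 2.2804
  s(X_2) = √(2.5) = 1.5811
  s(X_3) = √(2.7) = 1.6432

Step 3 — r_{ij} = s_{ij} / (s_i · s_j):
  r[X_1,X_1] = 1 (diagonal).
  r[X_1,X_2] = -1.5 / (2.2804 · 1.5811) = -1.5 / 3.6056 = -0.416
  r[X_1,X_3] = 0.8 / (2.2804 · 1.6432) = 0.8 / 3.747 = 0.2135
  r[X_2,X_2] = 1 (diagonal).
  r[X_2,X_3] = -1.25 / (1.5811 · 1.6432) = -1.25 / 2.5981 = -0.4811
  r[X_3,X_3] = 1 (diagonal).

R is symmetric with unit diagonal. Assembling:

R = [[1, -0.416, 0.2135],
 [-0.416, 1, -0.4811],
 [0.2135, -0.4811, 1]]


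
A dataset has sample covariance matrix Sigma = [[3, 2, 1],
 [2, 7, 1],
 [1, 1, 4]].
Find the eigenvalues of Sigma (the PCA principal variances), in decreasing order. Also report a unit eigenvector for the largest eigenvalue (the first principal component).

Step 1 — characteristic polynomial p(λ) = det(λI - Sigma) = λ³ - tr·λ² + c_1·λ - det, where tr = trace, c_1 = sum of the principal 2×2 minors, det = det(Sigma):
  tr = 3 + 7 + 4 = 14,
  c_1 = (3·7 - (2)²) + (3·4 - (1)²) + (7·4 - (1)²) = 17 + 11 + 27 = 55,
  det = 3·(7·4 - (1)²) - (2)·((2)·4 - (1)·(1)) + (1)·((2)·(1) - 7·(1)) = 3·(27) - (2)·(7) + (1)·(-5) = 62.
  So p(λ) = λ³ - 14λ² + 55λ - 62.
Step 2 — look for an integer root (rational root theorem: any rational root is an integer divisor of 62). Testing λ = 2:
  p(2) = 8 - 56 + 110 - 62 = 0  ✓
  Dividing out (λ - 2): p(λ) = (λ - 2)(λ² - 12λ + 31).
Step 3 — remaining eigenvalues from the quadratic λ² - 12λ + 31 = 0:
  Δ = 12² - 4·31 = 144 - 124 = 20,  λ = (12 ± √20)/2 = (12 ± 4.4721)/2 ≈ 8.2361 or 3.7639.
  Sorted: λ_1 = 8.2361,  λ_2 = 3.7639,  λ_3 = 2  (check: sum = 14 = tr ✓).

Step 4 — unit eigenvector for λ_1 ≈ 8.2361: v spans the null space of (Sigma - λ_1 I), whose rows are
  r_1 = (-5.2361, 2, 1),  r_2 = (2, -1.2361, 1),  r_3 = (1, 1, -4.2361).
  v is orthogonal to every row, so take v ∝ r_1 × r_2 = ((2)·(1) - (1)·(-1.2361), (1)·(2) - (-5.2361)·(1), (-5.2361)·(-1.2361) - (2)·(2)) ≈ (3.2361, 7.2361, 2.4721).
  Let u = (3.2361, 7.2361, 2.4721).
  ||u|| = √((3.2361)² + (7.2361)² + (2.4721)²) = √(68.9443) ≈ 8.3033,  v_1 = u/||u|| ≈ (0.3897, 0.8715, 0.2977) (||v_1|| = 1).

λ_1 = 8.2361,  λ_2 = 3.7639,  λ_3 = 2;  v_1 ≈ (0.3897, 0.8715, 0.2977)


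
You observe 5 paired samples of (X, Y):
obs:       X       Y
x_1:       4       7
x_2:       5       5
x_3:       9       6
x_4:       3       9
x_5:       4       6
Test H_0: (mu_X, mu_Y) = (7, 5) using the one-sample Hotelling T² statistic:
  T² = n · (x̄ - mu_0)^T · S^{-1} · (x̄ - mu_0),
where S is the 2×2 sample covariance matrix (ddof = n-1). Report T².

Step 1 — sample mean vector:
  mean(X) = (4 + 5 + 9 + 3 + 4) / 5 = 25/5 = 5
  mean(Y) = (7 + 5 + 6 + 9 + 6) / 5 = 33/5 = 6.6
  x̄ = (5, 6.6),  deviation x̄ - mu_0 = (5, 6.6) - (7, 5) = (-2, 1.6).

Step 2 — sample covariance matrix, S[i,j] = (1/(n-1)) · Σ_k (x_{k,i} - mean_i) · (x_{k,j} - mean_j), divisor n-1 = 4:
  S[X,X] = ((-1)·(-1) + (0)·(0) + (4)·(4) + (-2)·(-2) + (-1)·(-1)) / 4 = 22/4 = 5.5
  S[X,Y] = ((-1)·(0.4) + (0)·(-1.6) + (4)·(-0.6) + (-2)·(2.4) + (-1)·(-0.6)) / 4 = -7/4 = -1.75
  S[Y,Y] = ((0.4)·(0.4) + (-1.6)·(-1.6) + (-0.6)·(-0.6) + (2.4)·(2.4) + (-0.6)·(-0.6)) / 4 = 9.2/4 = 2.3
  S = [[5.5, -1.75],
 [-1.75, 2.3]].

Step 3 — invert S. det(S) = 5.5·2.3 - (-1.75)² = 9.5875.
  S^{-1} = (1/det) · [[d, -b], [-b, a]] = [[0.2399, 0.1825],
 [0.1825, 0.5737]].

Step 4 — quadratic form (x̄ - mu_0)^T · S^{-1} · (x̄ - mu_0):
  S^{-1} · (x̄ - mu_0) = (-0.1877, 0.5528),
  (x̄ - mu_0)^T · [...] = (-2)·(-0.1877) + (1.6)·(0.5528) = 1.26.

Step 5 — scale by n: T² = 5 · 1.26 = 6.2999.

T² ≈ 6.2999


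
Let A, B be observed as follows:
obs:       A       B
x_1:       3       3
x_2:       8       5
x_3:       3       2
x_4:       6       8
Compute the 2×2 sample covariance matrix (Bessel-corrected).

Step 1 — column means:
  mean(A) = (3 + 8 + 3 + 6) / 4 = 20/4 = 5
  mean(B) = (3 + 5 + 2 + 8) / 4 = 18/4 = 4.5

Step 2 — sample covariance S[i,j] = (1/(n-1)) · Σ_k (x_{k,i} - mean_i) · (x_{k,j} - mean_j), with n-1 = 3.
  S[A,A] = ((-2)·(-2) + (3)·(3) + (-2)·(-2) + (1)·(1)) / 3 = 18/3 = 6
  S[A,B] = ((-2)·(-1.5) + (3)·(0.5) + (-2)·(-2.5) + (1)·(3.5)) / 3 = 13/3 = 4.3333
  S[B,B] = ((-1.5)·(-1.5) + (0.5)·(0.5) + (-2.5)·(-2.5) + (3.5)·(3.5)) / 3 = 21/3 = 7

S is symmetric (S[j,i] = S[i,j]). Assembling:

S = [[6, 4.3333],
 [4.3333, 7]]
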